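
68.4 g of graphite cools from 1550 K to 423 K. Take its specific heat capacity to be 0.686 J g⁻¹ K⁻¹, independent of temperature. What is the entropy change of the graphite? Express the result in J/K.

ΔS = ∫dQ_rev/T = m c ln(T₂/T₁) = 68.4 × 0.686 × ln(423/1550) = -60.9 J/K.

ΔS = -60.9 J/K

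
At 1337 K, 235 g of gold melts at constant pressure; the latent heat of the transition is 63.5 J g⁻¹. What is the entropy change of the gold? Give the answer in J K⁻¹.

ΔS = 11.2 J/K

Heat absorbed by the substance: Q = mL = 235 × 63.5 = 14922.5 J.
At constant T, ΔS = Q_rev/T = 14922.5 / 1337 = 11.2 J/K.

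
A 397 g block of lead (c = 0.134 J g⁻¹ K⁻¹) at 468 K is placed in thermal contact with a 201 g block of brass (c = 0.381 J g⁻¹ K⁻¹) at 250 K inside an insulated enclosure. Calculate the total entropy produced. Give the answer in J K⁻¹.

ΔS_total = 6.31 J/K

Energy balance: T_f = (m₁c₁T₁ + m₂c₂T₂)/(m₁c₁ + m₂c₂) = 339.36 K.
ΔS₁ = m₁c₁ ln(T_f/T₁) = 53.198 × ln(339.36/468) = -17.0981 J/K.
ΔS₂ = m₂c₂ ln(T_f/T₂) = 76.581 × ln(339.36/250) = 23.4034 J/K.
ΔS_total = -17.0981 + 23.4034 = 6.31 J/K.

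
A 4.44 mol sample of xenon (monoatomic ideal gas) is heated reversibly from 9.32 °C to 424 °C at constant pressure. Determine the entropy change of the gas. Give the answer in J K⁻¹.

ΔS = 83.4 J/K

In kelvin: T₁ = 282.47 K, T₂ = 697.15 K. At constant pressure, ΔS = nC_p ln(T₂/T₁) with C_p = 5R/2 = 20.79 J mol⁻¹ K⁻¹.
ΔS = 4.44 × 20.79 × ln(697.15/282.47) = 83.4 J/K.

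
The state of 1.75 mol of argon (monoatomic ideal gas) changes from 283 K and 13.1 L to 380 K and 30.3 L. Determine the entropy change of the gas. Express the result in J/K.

Entropy is a state function: ΔS = nC_V ln(T₂/T₁) + nR ln(V₂/V₁), with C_V = 3R/2 = 12.47 J mol⁻¹ K⁻¹ for a monoatomic ideal gas.
ΔS = 1.75 × [12.47 × ln(380/283) + 8.314 × ln(30.3/13.1)] = 18.6 J/K.

ΔS = 18.6 J/K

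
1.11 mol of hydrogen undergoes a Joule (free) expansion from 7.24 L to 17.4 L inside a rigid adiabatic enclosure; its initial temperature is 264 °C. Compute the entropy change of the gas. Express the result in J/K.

ΔS_gas = 8.09 J/K

No heat is exchanged and no work is done, so the ideal-gas temperature stays constant.
Entropy is a state function; using a reversible isothermal path, ΔS_gas = nR ln(V₂/V₁) = 1.11 × 8.314 × ln(17.4/7.24) = 8.09 J/K.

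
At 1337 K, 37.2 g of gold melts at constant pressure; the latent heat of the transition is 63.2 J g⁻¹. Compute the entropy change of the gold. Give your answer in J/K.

Heat absorbed by the substance: Q = mL = 37.2 × 63.2 = 2351.04 J.
At constant T, ΔS = Q_rev/T = 2351.04 / 1337 = 1.76 J/K.

ΔS = 1.76 J/K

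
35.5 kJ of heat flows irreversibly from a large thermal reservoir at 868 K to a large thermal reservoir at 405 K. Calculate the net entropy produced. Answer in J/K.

ΔS_hot = −Q/T_H = −35500/868 = -40.9 J/K and ΔS_cold = +Q/T_C = 35500/405 = 87.65 J/K.
ΔS_total = -40.9 + 87.65 = 46.8 J/K, positive as the second law requires.

ΔS_total = 46.8 J/K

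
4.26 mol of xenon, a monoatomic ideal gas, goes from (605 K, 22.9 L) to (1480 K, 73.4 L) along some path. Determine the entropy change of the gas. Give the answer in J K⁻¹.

Entropy is a state function: ΔS = nC_V ln(T₂/T₁) + nR ln(V₂/V₁), with C_V = 3R/2 = 12.47 J mol⁻¹ K⁻¹ for a monoatomic ideal gas.
ΔS = 4.26 × [12.47 × ln(1480/605) + 8.314 × ln(73.4/22.9)] = 88.8 J/K.

ΔS = 88.8 J/K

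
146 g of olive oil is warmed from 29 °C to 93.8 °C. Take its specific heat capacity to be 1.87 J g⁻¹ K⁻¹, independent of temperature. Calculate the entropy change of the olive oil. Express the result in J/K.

ΔS = 53 J/K

In kelvin: T₁ = 302.15 K, T₂ = 366.95 K. ΔS = ∫dQ_rev/T = m c ln(T₂/T₁) = 146 × 1.87 × ln(366.95/302.15) = 53 J/K.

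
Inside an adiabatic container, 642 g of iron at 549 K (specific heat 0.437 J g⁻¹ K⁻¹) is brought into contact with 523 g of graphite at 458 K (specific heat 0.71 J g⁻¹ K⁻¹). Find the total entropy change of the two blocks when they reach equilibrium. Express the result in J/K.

Energy balance: T_f = (m₁c₁T₁ + m₂c₂T₂)/(m₁c₁ + m₂c₂) = 497.16 K.
ΔS₁ = m₁c₁ ln(T_f/T₁) = 280.554 × ln(497.16/549) = -27.825 J/K.
ΔS₂ = m₂c₂ ln(T_f/T₂) = 371.33 × ln(497.16/458) = 30.468 J/K.
ΔS_total = -27.825 + 30.468 = 2.64 J/K.

ΔS_total = 2.64 J/K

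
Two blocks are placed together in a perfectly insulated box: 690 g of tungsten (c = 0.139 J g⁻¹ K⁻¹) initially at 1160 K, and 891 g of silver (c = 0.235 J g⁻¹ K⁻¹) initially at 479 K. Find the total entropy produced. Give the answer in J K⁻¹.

Energy balance: T_f = (m₁c₁T₁ + m₂c₂T₂)/(m₁c₁ + m₂c₂) = 692.94 K.
ΔS₁ = m₁c₁ ln(T_f/T₁) = 95.91 × ln(692.94/1160) = -49.42 J/K.
ΔS₂ = m₂c₂ ln(T_f/T₂) = 209.385 × ln(692.94/479) = 77.31 J/K.
ΔS_total = -49.42 + 77.31 = 27.9 J/K.

ΔS_total = 27.9 J/K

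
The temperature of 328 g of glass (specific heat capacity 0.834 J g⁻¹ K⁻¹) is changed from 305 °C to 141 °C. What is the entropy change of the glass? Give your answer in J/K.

In kelvin: T₁ = 578.15 K, T₂ = 414.15 K. ΔS = ∫dQ_rev/T = m c ln(T₂/T₁) = 328 × 0.834 × ln(414.15/578.15) = -91.3 J/K.

ΔS = -91.3 J/K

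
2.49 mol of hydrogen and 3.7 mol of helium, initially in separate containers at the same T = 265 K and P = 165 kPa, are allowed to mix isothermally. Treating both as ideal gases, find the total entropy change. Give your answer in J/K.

ΔS_mix = 34.7 J/K

Mole fractions: x_A = 2.49/6.19 = 0.402, x_B = 0.598.
ΔS_mix = −R(n_A ln x_A + n_B ln x_B) = −8.314 × (2.49 ln 0.402 + 3.7 ln 0.598) = 34.7 J/K.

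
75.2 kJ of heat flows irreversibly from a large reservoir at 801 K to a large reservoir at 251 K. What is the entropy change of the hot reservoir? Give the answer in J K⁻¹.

ΔS_hot = -93.9 J/K

The hot reservoir loses heat Q, so ΔS_hot = −Q/T_H = −75200/801 = -93.9 J/K.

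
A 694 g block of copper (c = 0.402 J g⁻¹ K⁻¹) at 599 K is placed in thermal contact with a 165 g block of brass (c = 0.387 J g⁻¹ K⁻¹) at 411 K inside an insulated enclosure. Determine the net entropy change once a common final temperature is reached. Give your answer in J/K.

Energy balance: T_f = (m₁c₁T₁ + m₂c₂T₂)/(m₁c₁ + m₂c₂) = 563.98 K.
ΔS₁ = m₁c₁ ln(T_f/T₁) = 278.988 × ln(563.98/599) = -16.805 J/K.
ΔS₂ = m₂c₂ ln(T_f/T₂) = 63.855 × ln(563.98/411) = 20.206 J/K.
ΔS_total = -16.805 + 20.206 = 3.4 J/K.

ΔS_total = 3.4 J/K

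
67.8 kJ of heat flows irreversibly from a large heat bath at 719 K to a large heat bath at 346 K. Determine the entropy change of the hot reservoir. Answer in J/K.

The hot reservoir loses heat Q, so ΔS_hot = −Q/T_H = −67800/719 = -94.3 J/K.

ΔS_hot = -94.3 J/K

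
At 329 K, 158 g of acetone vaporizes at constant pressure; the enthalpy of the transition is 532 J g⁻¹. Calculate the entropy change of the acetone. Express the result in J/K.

ΔS = 255 J/K

Heat absorbed by the substance: Q = mL = 158 × 532 = 84056 J.
At constant T, ΔS = Q_rev/T = 84056 / 329 = 255 J/K.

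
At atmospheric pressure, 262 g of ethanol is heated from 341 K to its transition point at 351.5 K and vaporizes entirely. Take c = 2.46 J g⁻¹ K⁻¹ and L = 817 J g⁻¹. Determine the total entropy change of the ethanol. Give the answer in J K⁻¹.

Warming step: ΔS₁ = m c ln(T_tr/T_i) = 262 × 2.46 × ln(351.5/341) = 19.55 J/K.
Phase change: ΔS₂ = +mL/T_tr = 262 × 817 / 351.5 = 609 J/K.
ΔS_total = (19.55) + (609) = 629 J/K.

ΔS = 629 J/K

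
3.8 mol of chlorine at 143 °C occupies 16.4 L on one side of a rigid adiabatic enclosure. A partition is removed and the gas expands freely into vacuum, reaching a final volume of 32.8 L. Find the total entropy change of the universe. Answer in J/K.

ΔS_universe = 21.9 J/K

For an ideal gas in free expansion Q = 0 and W = 0, so T is unchanged.
Entropy is a state function; using a reversible isothermal path, ΔS_gas = nR ln(V₂/V₁) = 3.8 × 8.314 × ln(32.8/16.4) = 21.9 J/K.
The insulated surroundings exchange no heat, so ΔS_surr = 0 and ΔS_universe = ΔS_gas.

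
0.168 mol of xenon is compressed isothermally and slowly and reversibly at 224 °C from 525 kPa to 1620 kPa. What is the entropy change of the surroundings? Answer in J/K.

ΔS_surr = 1.57 J/K

For an isothermal ideal gas ΔS_gas = nR ln(P₁/P₂) = 0.168 × 8.314 × ln(525/1620) = -1.57 J/K.
The process is reversible, so ΔS_surr = −ΔS_gas = 1.57 J/K and ΔS_universe = 0.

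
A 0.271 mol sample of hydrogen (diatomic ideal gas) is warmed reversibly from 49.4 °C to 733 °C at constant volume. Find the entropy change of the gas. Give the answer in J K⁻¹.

ΔS = 6.41 J/K

In kelvin: T₁ = 322.55 K, T₂ = 1006.15 K. At constant volume, ΔS = nC_V ln(T₂/T₁) with C_V = 5R/2 = 20.79 J mol⁻¹ K⁻¹.
ΔS = 0.271 × 20.79 × ln(1006.15/322.55) = 6.41 J/K.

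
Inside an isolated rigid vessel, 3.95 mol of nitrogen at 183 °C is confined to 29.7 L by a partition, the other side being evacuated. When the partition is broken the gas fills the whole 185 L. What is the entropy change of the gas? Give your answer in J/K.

ΔS_gas = 60.1 J/K

For an ideal gas in free expansion Q = 0 and W = 0, so T is unchanged.
Entropy is a state function; using a reversible isothermal path, ΔS_gas = nR ln(V₂/V₁) = 3.95 × 8.314 × ln(185/29.7) = 60.1 J/K.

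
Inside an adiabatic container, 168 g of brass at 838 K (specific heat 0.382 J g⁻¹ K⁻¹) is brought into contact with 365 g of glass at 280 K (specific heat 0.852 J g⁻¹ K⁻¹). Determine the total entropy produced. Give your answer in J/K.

ΔS_total = 39.7 J/K

Energy balance: T_f = (m₁c₁T₁ + m₂c₂T₂)/(m₁c₁ + m₂c₂) = 375.45 K.
ΔS₁ = m₁c₁ ln(T_f/T₁) = 64.176 × ln(375.45/838) = -51.53 J/K.
ΔS₂ = m₂c₂ ln(T_f/T₂) = 310.98 × ln(375.45/280) = 91.22 J/K.
ΔS_total = -51.53 + 91.22 = 39.7 J/K.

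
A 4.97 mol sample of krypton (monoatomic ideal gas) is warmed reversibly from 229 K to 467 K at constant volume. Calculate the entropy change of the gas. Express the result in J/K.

At constant volume, ΔS = nC_V ln(T₂/T₁) with C_V = 3R/2 = 12.47 J mol⁻¹ K⁻¹.
ΔS = 4.97 × 12.47 × ln(467/229) = 44.2 J/K.

ΔS = 44.2 J/K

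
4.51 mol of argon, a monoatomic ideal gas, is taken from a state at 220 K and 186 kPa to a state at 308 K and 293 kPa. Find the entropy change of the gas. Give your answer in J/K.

ΔS = 14.5 J/K

ΔS = nC_p ln(T₂/T₁) − nR ln(P₂/P₁), with C_p = 5R/2 = 20.79 J mol⁻¹ K⁻¹ for a monoatomic ideal gas.
ΔS = 4.51 × [20.79 × ln(308/220) − 8.314 × ln(293/186)] = 14.5 J/K.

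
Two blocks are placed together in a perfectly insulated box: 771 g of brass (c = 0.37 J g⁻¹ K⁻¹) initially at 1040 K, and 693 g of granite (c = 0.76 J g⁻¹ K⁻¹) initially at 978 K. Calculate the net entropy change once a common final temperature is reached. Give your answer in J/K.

ΔS_total = 0.352 J/K

Energy balance: T_f = (m₁c₁T₁ + m₂c₂T₂)/(m₁c₁ + m₂c₂) = 999.78 K.
ΔS₁ = m₁c₁ ln(T_f/T₁) = 285.27 × ln(999.78/1040) = -11.25 J/K.
ΔS₂ = m₂c₂ ln(T_f/T₂) = 526.68 × ln(999.78/978) = 11.602 J/K.
ΔS_total = -11.25 + 11.602 = 0.352 J/K.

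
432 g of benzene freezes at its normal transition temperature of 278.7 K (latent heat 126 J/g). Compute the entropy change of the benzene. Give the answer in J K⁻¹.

Heat released by the substance: Q = −mL = −432 × 126 = −54432 J.
At constant T, ΔS = Q_rev/T = −54432 / 278.7 = -195 J/K.

ΔS = -195 J/K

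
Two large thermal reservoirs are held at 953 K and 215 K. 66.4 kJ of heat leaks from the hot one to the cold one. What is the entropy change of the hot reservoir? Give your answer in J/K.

The hot reservoir loses heat Q, so ΔS_hot = −Q/T_H = −66400/953 = -69.7 J/K.

ΔS_hot = -69.7 J/K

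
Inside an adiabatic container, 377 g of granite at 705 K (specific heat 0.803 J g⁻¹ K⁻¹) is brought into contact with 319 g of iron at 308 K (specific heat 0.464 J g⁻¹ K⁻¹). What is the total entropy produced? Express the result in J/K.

ΔS_total = 30.4 J/K

Energy balance: T_f = (m₁c₁T₁ + m₂c₂T₂)/(m₁c₁ + m₂c₂) = 574.63 K.
ΔS₁ = m₁c₁ ln(T_f/T₁) = 302.731 × ln(574.63/705) = -61.9 J/K.
ΔS₂ = m₂c₂ ln(T_f/T₂) = 148.016 × ln(574.63/308) = 92.31 J/K.
ΔS_total = -61.9 + 92.31 = 30.4 J/K.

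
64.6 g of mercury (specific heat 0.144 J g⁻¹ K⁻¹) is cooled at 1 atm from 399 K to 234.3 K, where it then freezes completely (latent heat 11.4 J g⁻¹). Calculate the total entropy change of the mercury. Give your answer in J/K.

Cooling step: ΔS₁ = m c ln(T_tr/T_i) = 64.6 × 0.144 × ln(234.3/399) = -4.9522 J/K.
Phase change: ΔS₂ = −mL/T_tr = −64.6 × 11.4 / 234.3 = -3.1431 J/K.
ΔS_total = (-4.9522) + (-3.1431) = -8.1 J/K.

ΔS = -8.1 J/K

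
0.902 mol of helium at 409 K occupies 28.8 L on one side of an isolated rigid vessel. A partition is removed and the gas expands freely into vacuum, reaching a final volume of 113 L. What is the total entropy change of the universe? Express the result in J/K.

ΔS_universe = 10.3 J/K

No heat is exchanged and no work is done, so the ideal-gas temperature stays constant.
Entropy is a state function; using a reversible isothermal path, ΔS_gas = nR ln(V₂/V₁) = 0.902 × 8.314 × ln(113/28.8) = 10.3 J/K.
The insulated surroundings exchange no heat, so ΔS_surr = 0 and ΔS_universe = ΔS_gas.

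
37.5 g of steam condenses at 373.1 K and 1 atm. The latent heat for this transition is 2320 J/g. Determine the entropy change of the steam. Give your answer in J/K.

Heat released by the substance: Q = −mL = −37.5 × 2320 = −87000 J.
At constant T, ΔS = Q_rev/T = −87000 / 373.1 = -233 J/K.

ΔS = -233 J/K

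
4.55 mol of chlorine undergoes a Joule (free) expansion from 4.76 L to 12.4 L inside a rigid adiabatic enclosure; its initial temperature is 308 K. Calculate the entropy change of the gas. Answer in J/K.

For an ideal gas in free expansion Q = 0 and W = 0, so T is unchanged.
Entropy is a state function; using a reversible isothermal path, ΔS_gas = nR ln(V₂/V₁) = 4.55 × 8.314 × ln(12.4/4.76) = 36.2 J/K.

ΔS_gas = 36.2 J/K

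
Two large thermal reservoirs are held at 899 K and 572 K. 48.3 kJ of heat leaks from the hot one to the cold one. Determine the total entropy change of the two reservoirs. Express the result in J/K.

ΔS_hot = −Q/T_H = −48300/899 = -53.73 J/K and ΔS_cold = +Q/T_C = 48300/572 = 84.44 J/K.
ΔS_total = -53.73 + 84.44 = 30.7 J/K, positive as the second law requires.

ΔS_total = 30.7 J/K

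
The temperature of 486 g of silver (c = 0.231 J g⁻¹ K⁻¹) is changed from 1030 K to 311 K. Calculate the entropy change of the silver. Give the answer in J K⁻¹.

ΔS = -134 J/K

ΔS = ∫dQ_rev/T = m c ln(T₂/T₁) = 486 × 0.231 × ln(311/1030) = -134 J/K.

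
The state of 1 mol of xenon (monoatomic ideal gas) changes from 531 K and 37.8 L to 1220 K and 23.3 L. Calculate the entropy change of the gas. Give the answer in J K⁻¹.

Entropy is a state function: ΔS = nC_V ln(T₂/T₁) + nR ln(V₂/V₁), with C_V = 3R/2 = 12.47 J mol⁻¹ K⁻¹ for a monoatomic ideal gas.
ΔS = 1 × [12.47 × ln(1220/531) + 8.314 × ln(23.3/37.8)] = 6.35 J/K.

ΔS = 6.35 J/K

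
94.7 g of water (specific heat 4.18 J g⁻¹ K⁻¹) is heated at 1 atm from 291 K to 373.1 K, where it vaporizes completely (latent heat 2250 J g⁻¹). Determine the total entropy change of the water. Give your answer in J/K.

ΔS = 669 J/K

Warming step: ΔS₁ = m c ln(T_tr/T_i) = 94.7 × 4.18 × ln(373.1/291) = 98.38 J/K.
Phase change: ΔS₂ = +mL/T_tr = 94.7 × 2250 / 373.1 = 571.1 J/K.
ΔS_total = (98.38) + (571.1) = 669 J/K.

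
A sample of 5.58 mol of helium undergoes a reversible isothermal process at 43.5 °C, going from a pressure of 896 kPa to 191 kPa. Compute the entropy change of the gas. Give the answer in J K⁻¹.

For an isothermal ideal gas ΔS_gas = nR ln(P₁/P₂) = 5.58 × 8.314 × ln(896/191) = 71.7 J/K.

ΔS_gas = 71.7 J/K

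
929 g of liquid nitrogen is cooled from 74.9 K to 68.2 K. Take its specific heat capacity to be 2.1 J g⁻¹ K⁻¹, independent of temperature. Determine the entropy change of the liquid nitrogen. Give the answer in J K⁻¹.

ΔS = -183 J/K

ΔS = ∫dQ_rev/T = m c ln(T₂/T₁) = 929 × 2.1 × ln(68.2/74.9) = -183 J/K.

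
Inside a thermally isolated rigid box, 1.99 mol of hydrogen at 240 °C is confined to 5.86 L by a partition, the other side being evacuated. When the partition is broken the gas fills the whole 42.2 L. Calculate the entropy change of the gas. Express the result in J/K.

For an ideal gas in free expansion Q = 0 and W = 0, so T is unchanged.
Entropy is a state function; using a reversible isothermal path, ΔS_gas = nR ln(V₂/V₁) = 1.99 × 8.314 × ln(42.2/5.86) = 32.7 J/K.

ΔS_gas = 32.7 J/K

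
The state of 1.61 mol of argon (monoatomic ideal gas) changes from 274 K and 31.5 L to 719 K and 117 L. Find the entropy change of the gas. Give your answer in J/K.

Entropy is a state function: ΔS = nC_V ln(T₂/T₁) + nR ln(V₂/V₁), with C_V = 3R/2 = 12.47 J mol⁻¹ K⁻¹ for a monoatomic ideal gas.
ΔS = 1.61 × [12.47 × ln(719/274) + 8.314 × ln(117/31.5)] = 36.9 J/K.

ΔS = 36.9 J/K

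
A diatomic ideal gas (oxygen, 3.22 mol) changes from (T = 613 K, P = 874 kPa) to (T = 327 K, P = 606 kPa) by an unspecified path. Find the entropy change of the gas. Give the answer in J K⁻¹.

ΔS = nC_p ln(T₂/T₁) − nR ln(P₂/P₁), with C_p = 7R/2 = 29.1 J mol⁻¹ K⁻¹ for a diatomic ideal gas.
ΔS = 3.22 × [29.1 × ln(327/613) − 8.314 × ln(606/874)] = -49.1 J/K.

ΔS = -49.1 J/K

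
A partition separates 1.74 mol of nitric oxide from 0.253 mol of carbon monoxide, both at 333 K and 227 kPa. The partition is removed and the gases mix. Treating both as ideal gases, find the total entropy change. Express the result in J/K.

Mole fractions: x_A = 1.74/1.99 = 0.873, x_B = 0.127.
ΔS_mix = −R(n_A ln x_A + n_B ln x_B) = −8.314 × (1.74 ln 0.873 + 0.253 ln 0.127) = 6.31 J/K.

ΔS_mix = 6.31 J/K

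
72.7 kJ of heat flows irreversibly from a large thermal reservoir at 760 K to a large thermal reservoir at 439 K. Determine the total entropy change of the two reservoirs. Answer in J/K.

ΔS_hot = −Q/T_H = −72700/760 = -95.66 J/K and ΔS_cold = +Q/T_C = 72700/439 = 165.6 J/K.
ΔS_total = -95.66 + 165.6 = 69.9 J/K, positive as the second law requires.

ΔS_total = 69.9 J/K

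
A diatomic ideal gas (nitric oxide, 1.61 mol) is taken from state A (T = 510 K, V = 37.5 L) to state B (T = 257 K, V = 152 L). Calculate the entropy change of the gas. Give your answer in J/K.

ΔS = -4.2 J/K

Entropy is a state function: ΔS = nC_V ln(T₂/T₁) + nR ln(V₂/V₁), with C_V = 5R/2 = 20.79 J mol⁻¹ K⁻¹ for a diatomic ideal gas.
ΔS = 1.61 × [20.79 × ln(257/510) + 8.314 × ln(152/37.5)] = -4.2 J/K.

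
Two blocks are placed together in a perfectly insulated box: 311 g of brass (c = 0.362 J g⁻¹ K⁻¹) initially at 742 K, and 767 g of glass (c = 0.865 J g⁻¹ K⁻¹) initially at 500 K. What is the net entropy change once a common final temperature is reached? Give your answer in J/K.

Energy balance: T_f = (m₁c₁T₁ + m₂c₂T₂)/(m₁c₁ + m₂c₂) = 535.11 K.
ΔS₁ = m₁c₁ ln(T_f/T₁) = 112.582 × ln(535.11/742) = -36.8 J/K.
ΔS₂ = m₂c₂ ln(T_f/T₂) = 663.455 × ln(535.11/500) = 45.02 J/K.
ΔS_total = -36.8 + 45.02 = 8.22 J/K.

ΔS_total = 8.22 J/K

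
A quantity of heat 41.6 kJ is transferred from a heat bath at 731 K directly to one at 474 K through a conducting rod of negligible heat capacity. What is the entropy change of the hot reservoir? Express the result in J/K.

The hot reservoir loses heat Q, so ΔS_hot = −Q/T_H = −41600/731 = -56.9 J/K.

ΔS_hot = -56.9 J/K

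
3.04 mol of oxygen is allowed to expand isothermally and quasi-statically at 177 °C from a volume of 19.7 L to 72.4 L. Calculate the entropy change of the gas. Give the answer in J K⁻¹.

For an isothermal ideal gas ΔS_gas = nR ln(V₂/V₁) = 3.04 × 8.314 × ln(72.4/19.7) = 32.9 J/K.

ΔS_gas = 32.9 J/K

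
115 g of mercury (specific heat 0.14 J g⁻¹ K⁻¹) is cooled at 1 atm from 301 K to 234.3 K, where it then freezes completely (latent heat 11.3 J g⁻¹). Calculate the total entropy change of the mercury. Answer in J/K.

Cooling step: ΔS₁ = m c ln(T_tr/T_i) = 115 × 0.14 × ln(234.3/301) = -4.033 J/K.
Phase change: ΔS₂ = −mL/T_tr = −115 × 11.3 / 234.3 = -5.546 J/K.
ΔS_total = (-4.033) + (-5.546) = -9.58 J/K.

ΔS = -9.58 J/K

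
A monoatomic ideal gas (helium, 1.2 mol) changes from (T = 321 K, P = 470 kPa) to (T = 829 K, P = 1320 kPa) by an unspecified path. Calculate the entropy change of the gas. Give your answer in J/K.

ΔS = nC_p ln(T₂/T₁) − nR ln(P₂/P₁), with C_p = 5R/2 = 20.79 J mol⁻¹ K⁻¹ for a monoatomic ideal gas.
ΔS = 1.2 × [20.79 × ln(829/321) − 8.314 × ln(1320/470)] = 13.4 J/K.

ΔS = 13.4 J/K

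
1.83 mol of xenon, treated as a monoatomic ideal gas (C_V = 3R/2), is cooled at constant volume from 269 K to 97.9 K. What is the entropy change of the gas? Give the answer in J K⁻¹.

ΔS = -23.1 J/K

At constant volume, ΔS = nC_V ln(T₂/T₁) with C_V = 3R/2 = 12.47 J mol⁻¹ K⁻¹.
ΔS = 1.83 × 12.47 × ln(97.9/269) = -23.1 J/K.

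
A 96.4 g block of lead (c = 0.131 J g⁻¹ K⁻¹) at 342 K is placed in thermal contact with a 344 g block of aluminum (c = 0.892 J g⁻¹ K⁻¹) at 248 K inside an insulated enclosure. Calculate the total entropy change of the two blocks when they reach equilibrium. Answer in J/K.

ΔS_total = 0.693 J/K

Energy balance: T_f = (m₁c₁T₁ + m₂c₂T₂)/(m₁c₁ + m₂c₂) = 251.72 K.
ΔS₁ = m₁c₁ ln(T_f/T₁) = 12.6284 × ln(251.72/342) = -3.8707 J/K.
ΔS₂ = m₂c₂ ln(T_f/T₂) = 306.848 × ln(251.72/248) = 4.5633 J/K.
ΔS_total = -3.8707 + 4.5633 = 0.693 J/K.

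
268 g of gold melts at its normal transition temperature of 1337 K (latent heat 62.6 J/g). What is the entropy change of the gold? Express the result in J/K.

Heat absorbed by the substance: Q = mL = 268 × 62.6 = 16776.8 J.
At constant T, ΔS = Q_rev/T = 16776.8 / 1337 = 12.5 J/K.

ΔS = 12.5 J/K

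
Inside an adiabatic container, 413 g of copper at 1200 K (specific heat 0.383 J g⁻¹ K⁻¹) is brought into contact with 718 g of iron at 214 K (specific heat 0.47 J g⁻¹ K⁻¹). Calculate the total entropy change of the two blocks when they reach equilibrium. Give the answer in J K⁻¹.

ΔS_total = 176 J/K

Energy balance: T_f = (m₁c₁T₁ + m₂c₂T₂)/(m₁c₁ + m₂c₂) = 528.67 K.
ΔS₁ = m₁c₁ ln(T_f/T₁) = 158.179 × ln(528.67/1200) = -129.7 J/K.
ΔS₂ = m₂c₂ ln(T_f/T₂) = 337.46 × ln(528.67/214) = 305.2 J/K.
ΔS_total = -129.7 + 305.2 = 176 J/K.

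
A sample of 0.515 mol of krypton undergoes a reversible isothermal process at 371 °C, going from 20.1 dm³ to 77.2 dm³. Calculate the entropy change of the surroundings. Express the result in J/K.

ΔS_surr = -5.76 J/K

For an isothermal ideal gas ΔS_gas = nR ln(V₂/V₁) = 0.515 × 8.314 × ln(77.2/20.1) = 5.76 J/K.
The process is reversible, so ΔS_surr = −ΔS_gas = -5.76 J/K and ΔS_universe = 0.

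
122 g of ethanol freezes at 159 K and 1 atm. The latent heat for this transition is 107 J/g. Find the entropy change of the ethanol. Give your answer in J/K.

ΔS = -82.1 J/K

Heat released by the substance: Q = −mL = −122 × 107 = −13054 J.
At constant T, ΔS = Q_rev/T = −13054 / 159 = -82.1 J/K.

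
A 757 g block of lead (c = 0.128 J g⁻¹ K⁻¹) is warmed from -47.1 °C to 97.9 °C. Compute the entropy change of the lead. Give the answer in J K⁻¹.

ΔS = 48 J/K

In kelvin: T₁ = 226.05 K, T₂ = 371.05 K. ΔS = ∫dQ_rev/T = m c ln(T₂/T₁) = 757 × 0.128 × ln(371.05/226.05) = 48 J/K.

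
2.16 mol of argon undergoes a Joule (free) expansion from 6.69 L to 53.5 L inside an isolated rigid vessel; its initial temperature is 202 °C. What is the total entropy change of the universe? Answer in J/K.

No heat is exchanged and no work is done, so the ideal-gas temperature stays constant.
Entropy is a state function; using a reversible isothermal path, ΔS_gas = nR ln(V₂/V₁) = 2.16 × 8.314 × ln(53.5/6.69) = 37.3 J/K.
The insulated surroundings exchange no heat, so ΔS_surr = 0 and ΔS_universe = ΔS_gas.

ΔS_universe = 37.3 J/K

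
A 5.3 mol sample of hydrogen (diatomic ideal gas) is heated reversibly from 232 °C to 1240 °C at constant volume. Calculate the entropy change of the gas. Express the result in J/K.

ΔS = 121 J/K

In kelvin: T₁ = 505.15 K, T₂ = 1513.15 K. At constant volume, ΔS = nC_V ln(T₂/T₁) with C_V = 5R/2 = 20.79 J mol⁻¹ K⁻¹.
ΔS = 5.3 × 20.79 × ln(1513.15/505.15) = 121 J/K.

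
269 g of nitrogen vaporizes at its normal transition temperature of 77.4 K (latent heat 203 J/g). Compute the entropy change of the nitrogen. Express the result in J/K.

Heat absorbed by the substance: Q = mL = 269 × 203 = 54607 J.
At constant T, ΔS = Q_rev/T = 54607 / 77.4 = 706 J/K.

ΔS = 706 J/K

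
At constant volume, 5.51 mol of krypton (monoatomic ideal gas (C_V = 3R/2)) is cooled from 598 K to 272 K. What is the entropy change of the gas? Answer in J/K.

ΔS = -54.1 J/K

At constant volume, ΔS = nC_V ln(T₂/T₁) with C_V = 3R/2 = 12.47 J mol⁻¹ K⁻¹.
ΔS = 5.51 × 12.47 × ln(272/598) = -54.1 J/K.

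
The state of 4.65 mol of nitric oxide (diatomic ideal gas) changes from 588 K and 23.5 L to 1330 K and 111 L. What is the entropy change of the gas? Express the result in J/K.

ΔS = 139 J/K

Entropy is a state function: ΔS = nC_V ln(T₂/T₁) + nR ln(V₂/V₁), with C_V = 5R/2 = 20.79 J mol⁻¹ K⁻¹ for a diatomic ideal gas.
ΔS = 4.65 × [20.79 × ln(1330/588) + 8.314 × ln(111/23.5)] = 139 J/K.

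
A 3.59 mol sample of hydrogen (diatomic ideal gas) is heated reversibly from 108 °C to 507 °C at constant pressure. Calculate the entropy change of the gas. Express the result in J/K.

ΔS = 74.8 J/K

In kelvin: T₁ = 381.15 K, T₂ = 780.15 K. At constant pressure, ΔS = nC_p ln(T₂/T₁) with C_p = 7R/2 = 29.1 J mol⁻¹ K⁻¹.
ΔS = 3.59 × 29.1 × ln(780.15/381.15) = 74.8 J/K.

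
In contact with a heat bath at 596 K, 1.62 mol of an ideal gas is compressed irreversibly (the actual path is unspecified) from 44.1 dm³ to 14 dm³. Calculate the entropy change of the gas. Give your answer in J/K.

Entropy is a state function, so ΔS_gas depends only on the end states.
For an isothermal ideal gas ΔS_gas = nR ln(V₂/V₁) = 1.62 × 8.314 × ln(14/44.1) = -15.5 J/K.

ΔS_gas = -15.5 J/K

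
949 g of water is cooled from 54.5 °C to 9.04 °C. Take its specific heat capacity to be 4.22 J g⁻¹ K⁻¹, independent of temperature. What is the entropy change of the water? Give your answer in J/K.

In kelvin: T₁ = 327.65 K, T₂ = 282.19 K. ΔS = ∫dQ_rev/T = m c ln(T₂/T₁) = 949 × 4.22 × ln(282.19/327.65) = -598 J/K.

ΔS = -598 J/K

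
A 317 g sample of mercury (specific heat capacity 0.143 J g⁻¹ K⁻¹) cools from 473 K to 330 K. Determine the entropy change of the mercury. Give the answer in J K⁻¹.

ΔS = ∫dQ_rev/T = m c ln(T₂/T₁) = 317 × 0.143 × ln(330/473) = -16.3 J/K.

ΔS = -16.3 J/K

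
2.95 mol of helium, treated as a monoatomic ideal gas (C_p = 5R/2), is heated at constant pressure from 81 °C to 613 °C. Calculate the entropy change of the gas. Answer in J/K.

In kelvin: T₁ = 354.15 K, T₂ = 886.15 K. At constant pressure, ΔS = nC_p ln(T₂/T₁) with C_p = 5R/2 = 20.79 J mol⁻¹ K⁻¹.
ΔS = 2.95 × 20.79 × ln(886.15/354.15) = 56.2 J/K.

ΔS = 56.2 J/K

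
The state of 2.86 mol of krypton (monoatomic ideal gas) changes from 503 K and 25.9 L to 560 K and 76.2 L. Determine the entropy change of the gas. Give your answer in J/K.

Entropy is a state function: ΔS = nC_V ln(T₂/T₁) + nR ln(V₂/V₁), with C_V = 3R/2 = 12.47 J mol⁻¹ K⁻¹ for a monoatomic ideal gas.
ΔS = 2.86 × [12.47 × ln(560/503) + 8.314 × ln(76.2/25.9)] = 29.5 J/K.

ΔS = 29.5 J/K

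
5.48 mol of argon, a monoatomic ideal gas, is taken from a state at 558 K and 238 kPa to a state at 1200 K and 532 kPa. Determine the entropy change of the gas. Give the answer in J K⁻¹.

ΔS = 50.6 J/K

ΔS = nC_p ln(T₂/T₁) − nR ln(P₂/P₁), with C_p = 5R/2 = 20.79 J mol⁻¹ K⁻¹ for a monoatomic ideal gas.
ΔS = 5.48 × [20.79 × ln(1200/558) − 8.314 × ln(532/238)] = 50.6 J/K.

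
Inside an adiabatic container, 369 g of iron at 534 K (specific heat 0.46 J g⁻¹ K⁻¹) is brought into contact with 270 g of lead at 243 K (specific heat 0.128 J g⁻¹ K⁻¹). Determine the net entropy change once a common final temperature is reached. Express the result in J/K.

Energy balance: T_f = (m₁c₁T₁ + m₂c₂T₂)/(m₁c₁ + m₂c₂) = 484.77 K.
ΔS₁ = m₁c₁ ln(T_f/T₁) = 169.74 × ln(484.77/534) = -16.42 J/K.
ΔS₂ = m₂c₂ ln(T_f/T₂) = 34.56 × ln(484.77/243) = 23.87 J/K.
ΔS_total = -16.42 + 23.87 = 7.45 J/K.

ΔS_total = 7.45 J/K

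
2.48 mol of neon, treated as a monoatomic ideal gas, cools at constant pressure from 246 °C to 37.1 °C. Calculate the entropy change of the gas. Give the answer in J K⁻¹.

ΔS = -26.5 J/K

In kelvin: T₁ = 519.15 K, T₂ = 310.25 K. At constant pressure, ΔS = nC_p ln(T₂/T₁) with C_p = 5R/2 = 20.79 J mol⁻¹ K⁻¹.
ΔS = 2.48 × 20.79 × ln(310.25/519.15) = -26.5 J/K.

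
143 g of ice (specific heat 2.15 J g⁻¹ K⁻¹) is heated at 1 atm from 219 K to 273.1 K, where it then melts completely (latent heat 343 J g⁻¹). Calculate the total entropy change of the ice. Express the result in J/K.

Warming step: ΔS₁ = m c ln(T_tr/T_i) = 143 × 2.15 × ln(273.1/219) = 67.87 J/K.
Phase change: ΔS₂ = +mL/T_tr = 143 × 343 / 273.1 = 179.6 J/K.
ΔS_total = (67.87) + (179.6) = 247 J/K.

ΔS = 247 J/K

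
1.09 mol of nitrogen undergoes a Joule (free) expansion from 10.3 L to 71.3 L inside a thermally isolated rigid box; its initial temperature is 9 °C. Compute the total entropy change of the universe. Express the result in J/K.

ΔS_universe = 17.5 J/K

For an ideal gas in free expansion Q = 0 and W = 0, so T is unchanged.
Entropy is a state function; using a reversible isothermal path, ΔS_gas = nR ln(V₂/V₁) = 1.09 × 8.314 × ln(71.3/10.3) = 17.5 J/K.
The insulated surroundings exchange no heat, so ΔS_surr = 0 and ΔS_universe = ΔS_gas.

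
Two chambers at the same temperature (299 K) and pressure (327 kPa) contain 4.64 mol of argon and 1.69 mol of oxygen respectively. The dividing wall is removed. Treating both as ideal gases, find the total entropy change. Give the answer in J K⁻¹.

Mole fractions: x_A = 4.64/6.33 = 0.733, x_B = 0.267.
ΔS_mix = −R(n_A ln x_A + n_B ln x_B) = −8.314 × (4.64 ln 0.733 + 1.69 ln 0.267) = 30.5 J/K.

ΔS_mix = 30.5 J/K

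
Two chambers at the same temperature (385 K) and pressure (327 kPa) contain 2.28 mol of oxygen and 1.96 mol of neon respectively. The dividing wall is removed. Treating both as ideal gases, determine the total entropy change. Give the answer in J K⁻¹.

Mole fractions: x_A = 2.28/4.24 = 0.538, x_B = 0.462.
ΔS_mix = −R(n_A ln x_A + n_B ln x_B) = −8.314 × (2.28 ln 0.538 + 1.96 ln 0.462) = 24.3 J/K.

ΔS_mix = 24.3 J/K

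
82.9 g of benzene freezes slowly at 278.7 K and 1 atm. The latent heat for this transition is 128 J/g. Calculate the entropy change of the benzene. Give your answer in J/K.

ΔS = -38.1 J/K

Heat released by the substance: Q = −mL = −82.9 × 128 = −10611.2 J.
At constant T, ΔS = Q_rev/T = −10611.2 / 278.7 = -38.1 J/K.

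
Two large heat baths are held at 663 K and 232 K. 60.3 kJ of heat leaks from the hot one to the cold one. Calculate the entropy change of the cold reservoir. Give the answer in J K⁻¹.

The cold reservoir gains heat Q, so ΔS_cold = +Q/T_C = 60300/232 = 260 J/K.

ΔS_cold = 260 J/K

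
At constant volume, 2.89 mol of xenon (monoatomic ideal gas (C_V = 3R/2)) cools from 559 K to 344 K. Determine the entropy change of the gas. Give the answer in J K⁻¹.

ΔS = -17.5 J/K

At constant volume, ΔS = nC_V ln(T₂/T₁) with C_V = 3R/2 = 12.47 J mol⁻¹ K⁻¹.
ΔS = 2.89 × 12.47 × ln(344/559) = -17.5 J/K.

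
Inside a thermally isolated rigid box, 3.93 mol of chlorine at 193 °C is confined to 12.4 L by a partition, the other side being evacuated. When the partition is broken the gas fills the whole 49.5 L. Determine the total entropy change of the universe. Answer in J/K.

ΔS_universe = 45.2 J/K

For an ideal gas in free expansion Q = 0 and W = 0, so T is unchanged.
Entropy is a state function; using a reversible isothermal path, ΔS_gas = nR ln(V₂/V₁) = 3.93 × 8.314 × ln(49.5/12.4) = 45.2 J/K.
The insulated surroundings exchange no heat, so ΔS_surr = 0 and ΔS_universe = ΔS_gas.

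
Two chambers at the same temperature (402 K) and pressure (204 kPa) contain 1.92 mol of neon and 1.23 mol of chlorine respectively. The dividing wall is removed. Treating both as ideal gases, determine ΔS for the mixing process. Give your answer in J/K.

Mole fractions: x_A = 1.92/3.15 = 0.61, x_B = 0.39.
ΔS_mix = −R(n_A ln x_A + n_B ln x_B) = −8.314 × (1.92 ln 0.61 + 1.23 ln 0.39) = 17.5 J/K.

ΔS_mix = 17.5 J/K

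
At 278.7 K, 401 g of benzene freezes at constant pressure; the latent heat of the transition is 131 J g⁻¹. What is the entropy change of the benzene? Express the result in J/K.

ΔS = -188 J/K

Heat released by the substance: Q = −mL = −401 × 131 = −52531 J.
At constant T, ΔS = Q_rev/T = −52531 / 278.7 = -188 J/K.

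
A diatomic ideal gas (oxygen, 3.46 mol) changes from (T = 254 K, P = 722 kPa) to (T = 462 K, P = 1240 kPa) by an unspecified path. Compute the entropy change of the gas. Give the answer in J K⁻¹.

ΔS = nC_p ln(T₂/T₁) − nR ln(P₂/P₁), with C_p = 7R/2 = 29.1 J mol⁻¹ K⁻¹ for a diatomic ideal gas.
ΔS = 3.46 × [29.1 × ln(462/254) − 8.314 × ln(1240/722)] = 44.7 J/K.

ΔS = 44.7 J/K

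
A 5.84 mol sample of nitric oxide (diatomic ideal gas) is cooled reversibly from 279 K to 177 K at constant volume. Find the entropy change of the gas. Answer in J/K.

At constant volume, ΔS = nC_V ln(T₂/T₁) with C_V = 5R/2 = 20.79 J mol⁻¹ K⁻¹.
ΔS = 5.84 × 20.79 × ln(177/279) = -55.2 J/K.

ΔS = -55.2 J/K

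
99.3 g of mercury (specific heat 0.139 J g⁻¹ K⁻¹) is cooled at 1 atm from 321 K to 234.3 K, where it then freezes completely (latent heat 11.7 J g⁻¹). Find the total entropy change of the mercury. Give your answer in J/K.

ΔS = -9.3 J/K

Cooling step: ΔS₁ = m c ln(T_tr/T_i) = 99.3 × 0.139 × ln(234.3/321) = -4.346 J/K.
Phase change: ΔS₂ = −mL/T_tr = −99.3 × 11.7 / 234.3 = -4.959 J/K.
ΔS_total = (-4.346) + (-4.959) = -9.3 J/K.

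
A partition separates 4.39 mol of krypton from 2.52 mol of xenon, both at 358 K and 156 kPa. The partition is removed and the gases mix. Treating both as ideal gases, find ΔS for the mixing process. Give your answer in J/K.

ΔS_mix = 37.7 J/K

Mole fractions: x_A = 4.39/6.91 = 0.635, x_B = 0.365.
ΔS_mix = −R(n_A ln x_A + n_B ln x_B) = −8.314 × (4.39 ln 0.635 + 2.52 ln 0.365) = 37.7 J/K.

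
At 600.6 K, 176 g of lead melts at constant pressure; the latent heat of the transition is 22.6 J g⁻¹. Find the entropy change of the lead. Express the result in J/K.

ΔS = 6.62 J/K

Heat absorbed by the substance: Q = mL = 176 × 22.6 = 3977.6 J.
At constant T, ΔS = Q_rev/T = 3977.6 / 600.6 = 6.62 J/K.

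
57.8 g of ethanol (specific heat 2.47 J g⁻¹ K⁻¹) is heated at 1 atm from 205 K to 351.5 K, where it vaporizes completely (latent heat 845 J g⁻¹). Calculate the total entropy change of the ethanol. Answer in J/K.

ΔS = 216 J/K

Warming step: ΔS₁ = m c ln(T_tr/T_i) = 57.8 × 2.47 × ln(351.5/205) = 76.98 J/K.
Phase change: ΔS₂ = +mL/T_tr = 57.8 × 845 / 351.5 = 139 J/K.
ΔS_total = (76.98) + (139) = 216 J/K.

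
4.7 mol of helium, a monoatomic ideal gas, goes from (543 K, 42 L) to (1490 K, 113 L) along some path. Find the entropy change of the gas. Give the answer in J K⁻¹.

ΔS = 97.8 J/K

Entropy is a state function: ΔS = nC_V ln(T₂/T₁) + nR ln(V₂/V₁), with C_V = 3R/2 = 12.47 J mol⁻¹ K⁻¹ for a monoatomic ideal gas.
ΔS = 4.7 × [12.47 × ln(1490/543) + 8.314 × ln(113/42)] = 97.8 J/K.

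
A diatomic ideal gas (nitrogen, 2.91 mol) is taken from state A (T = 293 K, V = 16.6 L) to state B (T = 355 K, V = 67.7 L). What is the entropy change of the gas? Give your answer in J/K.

Entropy is a state function: ΔS = nC_V ln(T₂/T₁) + nR ln(V₂/V₁), with C_V = 5R/2 = 20.79 J mol⁻¹ K⁻¹ for a diatomic ideal gas.
ΔS = 2.91 × [20.79 × ln(355/293) + 8.314 × ln(67.7/16.6)] = 45.6 J/K.

ΔS = 45.6 J/K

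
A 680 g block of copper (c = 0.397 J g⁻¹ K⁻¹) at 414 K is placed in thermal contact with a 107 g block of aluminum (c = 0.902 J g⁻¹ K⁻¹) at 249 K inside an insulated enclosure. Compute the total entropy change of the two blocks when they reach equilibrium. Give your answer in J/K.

Energy balance: T_f = (m₁c₁T₁ + m₂c₂T₂)/(m₁c₁ + m₂c₂) = 370.55 K.
ΔS₁ = m₁c₁ ln(T_f/T₁) = 269.96 × ln(370.55/414) = -29.94 J/K.
ΔS₂ = m₂c₂ ln(T_f/T₂) = 96.514 × ln(370.55/249) = 38.37 J/K.
ΔS_total = -29.94 + 38.37 = 8.43 J/K.

ΔS_total = 8.43 J/K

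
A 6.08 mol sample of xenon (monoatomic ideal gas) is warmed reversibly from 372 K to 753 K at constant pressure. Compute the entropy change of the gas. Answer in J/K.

At constant pressure, ΔS = nC_p ln(T₂/T₁) with C_p = 5R/2 = 20.79 J mol⁻¹ K⁻¹.
ΔS = 6.08 × 20.79 × ln(753/372) = 89.1 J/K.

ΔS = 89.1 J/K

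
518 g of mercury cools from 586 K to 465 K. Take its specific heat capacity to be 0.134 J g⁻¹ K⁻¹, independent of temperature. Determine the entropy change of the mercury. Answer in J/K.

ΔS = ∫dQ_rev/T = m c ln(T₂/T₁) = 518 × 0.134 × ln(465/586) = -16.1 J/K.

ΔS = -16.1 J/K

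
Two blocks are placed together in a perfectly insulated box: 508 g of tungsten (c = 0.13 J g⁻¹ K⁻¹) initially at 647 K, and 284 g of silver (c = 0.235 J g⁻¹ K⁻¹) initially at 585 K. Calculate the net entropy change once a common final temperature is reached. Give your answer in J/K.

Energy balance: T_f = (m₁c₁T₁ + m₂c₂T₂)/(m₁c₁ + m₂c₂) = 615.84 K.
ΔS₁ = m₁c₁ ln(T_f/T₁) = 66.04 × ln(615.84/647) = -3.26 J/K.
ΔS₂ = m₂c₂ ln(T_f/T₂) = 66.74 × ln(615.84/585) = 3.428 J/K.
ΔS_total = -3.26 + 3.428 = 0.168 J/K.

ΔS_total = 0.168 J/K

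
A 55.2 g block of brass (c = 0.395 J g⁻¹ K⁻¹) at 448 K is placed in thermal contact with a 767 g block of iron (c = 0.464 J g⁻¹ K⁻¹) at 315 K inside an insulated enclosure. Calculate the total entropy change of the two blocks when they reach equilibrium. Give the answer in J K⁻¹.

ΔS_total = 1.42 J/K

Energy balance: T_f = (m₁c₁T₁ + m₂c₂T₂)/(m₁c₁ + m₂c₂) = 322.68 K.
ΔS₁ = m₁c₁ ln(T_f/T₁) = 21.804 × ln(322.68/448) = -7.155 J/K.
ΔS₂ = m₂c₂ ln(T_f/T₂) = 355.888 × ln(322.68/315) = 8.571 J/K.
ΔS_total = -7.155 + 8.571 = 1.42 J/K.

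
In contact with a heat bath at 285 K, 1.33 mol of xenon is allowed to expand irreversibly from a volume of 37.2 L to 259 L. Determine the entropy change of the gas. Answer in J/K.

ΔS_gas = 21.5 J/K

Entropy is a state function, so ΔS_gas depends only on the end states.
For an isothermal ideal gas ΔS_gas = nR ln(V₂/V₁) = 1.33 × 8.314 × ln(259/37.2) = 21.5 J/K.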